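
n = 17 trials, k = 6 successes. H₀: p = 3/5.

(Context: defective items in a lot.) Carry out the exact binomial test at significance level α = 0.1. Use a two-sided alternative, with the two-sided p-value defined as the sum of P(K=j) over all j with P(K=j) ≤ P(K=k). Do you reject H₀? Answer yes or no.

reject H₀: yes

Exact binomial: n=17, k=6, p₀=3/5=0.6000
P(X=j) = C(n,j)·p₀^j·(1−p₀)^(n−j); p = Σ P(X=j) over j with P(X=j) ≤ P(X=6)
p-value (two-sided) = 0.04713
At α=0.1: p < α → reject H₀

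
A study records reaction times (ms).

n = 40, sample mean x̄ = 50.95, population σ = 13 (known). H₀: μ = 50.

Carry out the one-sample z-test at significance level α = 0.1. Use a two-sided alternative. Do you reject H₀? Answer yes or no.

reject H₀: no

SE = σ/√n = 13/√40 = 2.0555
z = (x̄−μ₀)/SE = (50.95−50)/2.0555 = 0.4622
p-value (two-sided) = 0.64395
At α=0.1: p ≥ α → fail to reject H₀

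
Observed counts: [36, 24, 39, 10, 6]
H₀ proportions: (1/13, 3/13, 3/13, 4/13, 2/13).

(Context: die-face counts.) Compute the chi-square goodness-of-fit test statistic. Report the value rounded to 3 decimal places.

test statistic = 115.383

n = 115; E_i = n·p_i = [8.85, 26.54, 26.54, 35.38, 17.69]
χ² = (36−8.85)²/8.85 + (24−26.54)²/26.54 + (39−26.54)²/26.54 + (10−35.38)²/35.38 + (6−17.69)²/17.69 = 115.3826
df = 4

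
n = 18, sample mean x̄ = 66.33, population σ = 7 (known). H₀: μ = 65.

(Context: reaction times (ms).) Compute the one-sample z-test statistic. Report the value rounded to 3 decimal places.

test statistic = 0.806

SE = σ/√n = 7/√18 = 1.6499
z = (x̄−μ₀)/SE = (66.33−65)/1.6499 = 0.8061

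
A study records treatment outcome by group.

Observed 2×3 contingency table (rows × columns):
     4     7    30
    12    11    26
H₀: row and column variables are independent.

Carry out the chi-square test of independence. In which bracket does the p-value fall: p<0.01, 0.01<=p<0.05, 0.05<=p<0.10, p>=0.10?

p-value bracket: p>=0.10

Row totals [41, 49], col totals [16, 18, 56], n=90
χ² = (4−7.29)²/7.29 + (7−8.20)²/8.20 + (30−25.51)²/25.51 + (12−8.71)²/8.71 + (11−9.80)²/9.80 + (26−30.49)²/30.49 = 4.4990
df = 2
p-value (upper-tail) = 0.10545
→ bracket: p>=0.10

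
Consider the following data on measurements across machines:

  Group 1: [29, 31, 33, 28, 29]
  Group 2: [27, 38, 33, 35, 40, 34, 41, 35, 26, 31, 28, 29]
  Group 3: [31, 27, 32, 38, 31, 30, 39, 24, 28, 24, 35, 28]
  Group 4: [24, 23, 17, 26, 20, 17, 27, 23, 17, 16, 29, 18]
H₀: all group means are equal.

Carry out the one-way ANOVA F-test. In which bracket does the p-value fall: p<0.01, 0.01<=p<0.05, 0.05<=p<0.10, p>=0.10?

Group means [30.00, 33.08, 30.58, 21.42], grand mean 28.561
SSB = Σnᵢ(x̄ᵢ−x̄)² = 917.348; SSW = ΣΣ(x−x̄ᵢ)² = 776.750
MSB = 917.348/3 = 305.7825; MSW = 776.750/37 = 20.9932
F = MSB/MSW = 14.5658
df = (3, 37)
p-value (upper-tail) = 0.00000
→ bracket: p<0.01

p-value bracket: p<0.01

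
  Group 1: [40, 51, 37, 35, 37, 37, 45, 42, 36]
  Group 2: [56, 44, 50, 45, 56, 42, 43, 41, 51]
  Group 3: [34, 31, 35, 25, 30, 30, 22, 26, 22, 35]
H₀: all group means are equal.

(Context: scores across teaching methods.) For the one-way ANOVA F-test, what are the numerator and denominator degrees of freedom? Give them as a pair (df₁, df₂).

degrees of freedom = [2, 25]

k = 3 groups, N = 28 total
df = (k−1, N−k) = (3−1, 28−3) = (2, 25)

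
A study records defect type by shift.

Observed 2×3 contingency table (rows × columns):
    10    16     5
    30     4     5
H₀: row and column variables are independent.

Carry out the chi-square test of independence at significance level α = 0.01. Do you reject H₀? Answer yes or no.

reject H₀: yes

Row totals [31, 39], col totals [40, 20, 10], n=70
χ² = (10−17.71)²/17.71 + (16−8.86)²/8.86 + (5−4.43)²/4.43 + (30−22.29)²/22.29 + (4−11.14)²/11.14 + (5−5.57)²/5.57 = 16.5012
df = 2
p-value (upper-tail) = 0.00026
At α=0.01: p < α → reject H₀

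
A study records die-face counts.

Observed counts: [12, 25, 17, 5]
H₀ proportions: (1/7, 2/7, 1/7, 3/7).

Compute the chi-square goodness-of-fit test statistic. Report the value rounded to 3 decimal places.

test statistic = 30.438

n = 59; E_i = n·p_i = [8.43, 16.86, 8.43, 25.29]
χ² = (12−8.43)²/8.43 + (25−16.86)²/16.86 + (17−8.43)²/8.43 + (5−25.29)²/25.29 = 30.4379
df = 3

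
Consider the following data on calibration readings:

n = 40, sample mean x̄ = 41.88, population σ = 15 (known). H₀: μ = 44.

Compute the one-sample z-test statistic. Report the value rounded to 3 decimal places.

SE = σ/√n = 15/√40 = 2.3717
z = (x̄−μ₀)/SE = (41.88−44)/2.3717 = -0.8939

test statistic = -0.894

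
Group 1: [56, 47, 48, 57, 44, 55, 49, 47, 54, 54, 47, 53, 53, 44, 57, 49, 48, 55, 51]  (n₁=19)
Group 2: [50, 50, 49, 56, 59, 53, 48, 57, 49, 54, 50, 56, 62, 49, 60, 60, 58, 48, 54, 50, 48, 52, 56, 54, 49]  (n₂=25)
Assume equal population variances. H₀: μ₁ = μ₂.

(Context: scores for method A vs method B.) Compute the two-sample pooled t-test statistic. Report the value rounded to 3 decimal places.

test statistic = -1.740

x̄₁=50.947, s₁=4.262, n₁=19
x̄₂=53.240, s₂=4.381, n₂=25
s_p² = [18·4.262² + 24·4.381²]/42 = 18.7502
SE = √(s_p²·(1/19+1/25)) = 1.3179
t = (50.947−53.240)/1.3179 = -1.7396
df = 42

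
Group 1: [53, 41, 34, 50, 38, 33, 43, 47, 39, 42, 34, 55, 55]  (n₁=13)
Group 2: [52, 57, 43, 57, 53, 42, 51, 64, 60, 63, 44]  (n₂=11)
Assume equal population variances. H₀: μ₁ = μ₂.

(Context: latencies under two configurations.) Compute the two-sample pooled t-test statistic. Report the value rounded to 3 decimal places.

x̄₁=43.385, s₁=7.953, n₁=13
x̄₂=53.273, s₂=7.799, n₂=11
s_p² = [12·7.953² + 10·7.799²]/22 = 62.1481
SE = √(s_p²·(1/13+1/11)) = 3.2296
t = (43.385−53.273)/3.2296 = -3.0617
df = 22

test statistic = -3.062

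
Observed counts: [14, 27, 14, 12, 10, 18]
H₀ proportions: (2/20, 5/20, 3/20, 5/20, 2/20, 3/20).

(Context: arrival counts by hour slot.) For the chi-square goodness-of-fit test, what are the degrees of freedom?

df = k − 1 = 6 − 1 = 5

degrees of freedom = 5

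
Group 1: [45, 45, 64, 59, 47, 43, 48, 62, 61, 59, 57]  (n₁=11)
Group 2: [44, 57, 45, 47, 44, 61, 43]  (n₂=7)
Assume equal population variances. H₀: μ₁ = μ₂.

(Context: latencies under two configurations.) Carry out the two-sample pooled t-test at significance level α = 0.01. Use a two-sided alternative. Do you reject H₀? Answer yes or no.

reject H₀: no

x̄₁=53.636, s₁=7.991, n₁=11
x̄₂=48.714, s₂=7.228, n₂=7
s_p² = [10·7.991² + 6·7.228²]/16 = 59.4984
SE = √(s_p²·(1/11+1/7)) = 3.7294
t = (53.636−48.714)/3.7294 = 1.3198
df = 16
p-value (two-sided) = 0.20548
At α=0.01: p ≥ α → fail to reject H₀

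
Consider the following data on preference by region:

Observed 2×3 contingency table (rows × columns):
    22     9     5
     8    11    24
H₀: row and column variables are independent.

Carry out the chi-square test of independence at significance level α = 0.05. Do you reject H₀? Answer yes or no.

Row totals [36, 43], col totals [30, 20, 29], n=79
χ² = (22−13.67)²/13.67 + (9−9.11)²/9.11 + (5−13.22)²/13.22 + (8−16.33)²/16.33 + (11−10.89)²/10.89 + (24−15.78)²/15.78 = 18.7082
df = 2
p-value (upper-tail) = 0.00009
At α=0.05: p < α → reject H₀

reject H₀: yes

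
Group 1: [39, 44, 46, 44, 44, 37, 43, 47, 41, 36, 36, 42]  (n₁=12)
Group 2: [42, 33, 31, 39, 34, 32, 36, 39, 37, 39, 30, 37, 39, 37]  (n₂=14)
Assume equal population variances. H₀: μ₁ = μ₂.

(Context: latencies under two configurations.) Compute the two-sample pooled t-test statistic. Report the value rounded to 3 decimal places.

x̄₁=41.583, s₁=3.801, n₁=12
x̄₂=36.071, s₂=3.562, n₂=14
s_p² = [11·3.801² + 13·3.562²]/24 = 13.4936
SE = √(s_p²·(1/12+1/14)) = 1.4451
t = (41.583−36.071)/1.4451 = 3.8142
df = 24

test statistic = 3.814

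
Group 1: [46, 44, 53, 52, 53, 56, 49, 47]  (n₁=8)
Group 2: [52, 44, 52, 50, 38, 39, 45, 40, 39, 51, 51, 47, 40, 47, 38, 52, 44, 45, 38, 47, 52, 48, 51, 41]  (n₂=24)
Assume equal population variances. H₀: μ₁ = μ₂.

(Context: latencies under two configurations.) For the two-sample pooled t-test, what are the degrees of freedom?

degrees of freedom = 30

df = n₁ + n₂ − 2 = 8 + 24 − 2 = 30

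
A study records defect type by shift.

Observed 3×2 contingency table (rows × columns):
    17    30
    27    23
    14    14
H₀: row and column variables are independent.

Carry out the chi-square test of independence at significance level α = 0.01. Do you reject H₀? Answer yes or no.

Row totals [47, 50, 28], col totals [58, 67], n=125
χ² = (17−21.81)²/21.81 + (30−25.19)²/25.19 + (27−23.20)²/23.20 + (23−26.80)²/26.80 + (14−12.99)²/12.99 + (14−15.01)²/15.01 = 3.2848
df = 2
p-value (upper-tail) = 0.19352
At α=0.01: p ≥ α → fail to reject H₀

reject H₀: no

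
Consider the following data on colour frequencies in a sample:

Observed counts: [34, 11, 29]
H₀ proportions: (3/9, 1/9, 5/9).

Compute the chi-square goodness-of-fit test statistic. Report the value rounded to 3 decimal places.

n = 74; E_i = n·p_i = [24.67, 8.22, 41.11]
χ² = (34−24.67)²/24.67 + (11−8.22)²/8.22 + (29−41.11)²/41.11 = 8.0378
df = 2

test statistic = 8.038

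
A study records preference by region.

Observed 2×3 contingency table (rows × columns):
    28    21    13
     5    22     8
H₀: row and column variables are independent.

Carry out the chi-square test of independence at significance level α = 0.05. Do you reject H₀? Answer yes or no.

reject H₀: yes

Row totals [62, 35], col totals [33, 43, 21], n=97
χ² = (28−21.09)²/21.09 + (21−27.48)²/27.48 + (13−13.42)²/13.42 + (5−11.91)²/11.91 + (22−15.52)²/15.52 + (8−7.58)²/7.58 = 10.5456
df = 2
p-value (upper-tail) = 0.00513
At α=0.05: p < α → reject H₀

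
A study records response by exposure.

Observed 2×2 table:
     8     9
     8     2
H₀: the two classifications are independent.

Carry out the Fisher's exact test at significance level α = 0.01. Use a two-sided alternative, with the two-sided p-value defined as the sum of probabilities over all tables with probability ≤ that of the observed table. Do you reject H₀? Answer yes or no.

reject H₀: no

Margins: r₁=17, r₂=10, c₁=16, c₂=11, n=27
p_obs = C(17,8)·C(10,8)/C(27,16); sum pmf over tables with pmf ≤ p_obs
p-value (two-sided) = 0.12413
At α=0.01: p ≥ α → fail to reject H₀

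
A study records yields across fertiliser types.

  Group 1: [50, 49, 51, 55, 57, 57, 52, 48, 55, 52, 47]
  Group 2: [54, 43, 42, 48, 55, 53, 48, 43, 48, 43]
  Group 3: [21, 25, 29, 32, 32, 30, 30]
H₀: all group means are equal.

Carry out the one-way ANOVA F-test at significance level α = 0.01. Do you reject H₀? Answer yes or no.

reject H₀: yes

Group means [52.09, 47.70, 28.43], grand mean 44.607
SSB = Σnᵢ(x̄ᵢ−x̄)² = 2543.955; SSW = ΣΣ(x−x̄ᵢ)² = 440.723
MSB = 2543.955/2 = 1271.9776; MSW = 440.723/25 = 17.6289
F = MSB/MSW = 72.1528
df = (2, 25)
p-value (upper-tail) = 0.00000
At α=0.01: p < α → reject H₀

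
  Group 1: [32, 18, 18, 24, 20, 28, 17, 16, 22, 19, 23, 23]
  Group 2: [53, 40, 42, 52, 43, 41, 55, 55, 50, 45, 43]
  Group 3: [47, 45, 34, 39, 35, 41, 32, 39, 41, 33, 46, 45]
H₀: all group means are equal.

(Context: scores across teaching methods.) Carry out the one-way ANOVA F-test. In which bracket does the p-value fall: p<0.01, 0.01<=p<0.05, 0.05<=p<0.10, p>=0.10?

Group means [21.67, 47.18, 39.75], grand mean 35.886
SSB = Σnᵢ(x̄ᵢ−x̄)² = 4008.990; SSW = ΣΣ(x−x̄ᵢ)² = 902.553
MSB = 4008.990/2 = 2004.4949; MSW = 902.553/32 = 28.2048
F = MSB/MSW = 71.0693
df = (2, 32)
p-value (upper-tail) = 0.00000
→ bracket: p<0.01

p-value bracket: p<0.01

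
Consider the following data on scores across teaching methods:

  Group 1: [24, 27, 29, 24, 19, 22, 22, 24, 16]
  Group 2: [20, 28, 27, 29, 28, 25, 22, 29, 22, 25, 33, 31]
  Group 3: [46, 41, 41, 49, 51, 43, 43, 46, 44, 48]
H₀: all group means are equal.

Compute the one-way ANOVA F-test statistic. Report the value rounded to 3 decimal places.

test statistic = 100.480

Group means [23.00, 26.58, 45.20], grand mean 31.548
SSB = Σnᵢ(x̄ᵢ−x̄)² = 2817.161; SSW = ΣΣ(x−x̄ᵢ)² = 392.517
MSB = 2817.161/2 = 1408.5804; MSW = 392.517/28 = 14.0185
F = MSB/MSW = 100.4804
df = (2, 28)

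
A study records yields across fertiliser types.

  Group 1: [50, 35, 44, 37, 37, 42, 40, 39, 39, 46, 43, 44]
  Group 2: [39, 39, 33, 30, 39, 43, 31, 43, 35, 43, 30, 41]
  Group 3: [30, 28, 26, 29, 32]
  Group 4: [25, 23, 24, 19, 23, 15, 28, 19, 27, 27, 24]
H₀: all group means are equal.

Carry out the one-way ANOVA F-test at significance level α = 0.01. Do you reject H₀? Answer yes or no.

reject H₀: yes

Group means [41.33, 37.17, 29.00, 23.09], grand mean 33.525
SSB = Σnᵢ(x̄ᵢ−x̄)² = 2190.733; SSW = ΣΣ(x−x̄ᵢ)² = 673.242
MSB = 2190.733/3 = 730.2442; MSW = 673.242/36 = 18.7012
F = MSB/MSW = 39.0480
df = (3, 36)
p-value (upper-tail) = 0.00000
At α=0.01: p < α → reject H₀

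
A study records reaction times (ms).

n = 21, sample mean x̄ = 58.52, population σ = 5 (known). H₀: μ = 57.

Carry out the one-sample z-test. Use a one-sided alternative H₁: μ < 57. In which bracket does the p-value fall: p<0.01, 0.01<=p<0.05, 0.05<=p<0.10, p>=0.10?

SE = σ/√n = 5/√21 = 1.0911
z = (x̄−μ₀)/SE = (58.52−57)/1.0911 = 1.3931
p-value (one-sided, H₁ less) = 0.91821
→ bracket: p>=0.10

p-value bracket: p>=0.10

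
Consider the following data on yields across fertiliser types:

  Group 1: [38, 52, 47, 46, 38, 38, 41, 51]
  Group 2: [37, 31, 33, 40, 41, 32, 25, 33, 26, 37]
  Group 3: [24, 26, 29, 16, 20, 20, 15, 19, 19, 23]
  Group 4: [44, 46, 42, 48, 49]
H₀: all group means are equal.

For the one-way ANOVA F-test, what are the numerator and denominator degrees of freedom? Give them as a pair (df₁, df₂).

degrees of freedom = [3, 29]

k = 4 groups, N = 33 total
df = (k−1, N−k) = (4−1, 33−4) = (3, 29)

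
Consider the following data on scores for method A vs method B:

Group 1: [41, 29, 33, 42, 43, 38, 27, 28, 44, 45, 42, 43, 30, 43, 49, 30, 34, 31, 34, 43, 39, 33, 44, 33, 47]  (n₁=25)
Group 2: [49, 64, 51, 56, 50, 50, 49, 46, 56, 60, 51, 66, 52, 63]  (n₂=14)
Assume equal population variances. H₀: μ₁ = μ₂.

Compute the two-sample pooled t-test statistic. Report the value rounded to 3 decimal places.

x̄₁=37.800, s₁=6.614, n₁=25
x̄₂=54.500, s₂=6.406, n₂=14
s_p² = [24·6.614² + 13·6.406²]/37 = 42.7973
SE = √(s_p²·(1/25+1/14)) = 2.1838
t = (37.800−54.500)/2.1838 = -7.6473
df = 37

test statistic = -7.647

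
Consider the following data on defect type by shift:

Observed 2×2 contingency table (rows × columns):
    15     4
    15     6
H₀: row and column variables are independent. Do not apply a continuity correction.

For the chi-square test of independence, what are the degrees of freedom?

df = (r−1)(c−1) = (2−1)·(2−1) = 1

degrees of freedom = 1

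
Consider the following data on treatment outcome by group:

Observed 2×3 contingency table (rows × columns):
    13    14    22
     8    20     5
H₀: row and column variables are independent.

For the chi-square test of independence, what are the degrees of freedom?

degrees of freedom = 2

df = (r−1)(c−1) = (2−1)·(3−1) = 2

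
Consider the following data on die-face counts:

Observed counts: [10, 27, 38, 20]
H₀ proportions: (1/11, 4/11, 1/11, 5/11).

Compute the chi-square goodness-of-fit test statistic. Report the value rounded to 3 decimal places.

n = 95; E_i = n·p_i = [8.64, 34.55, 8.64, 43.18]
χ² = (10−8.64)²/8.64 + (27−34.55)²/34.55 + (38−8.64)²/8.64 + (20−43.18)²/43.18 = 114.1447
df = 3

test statistic = 114.145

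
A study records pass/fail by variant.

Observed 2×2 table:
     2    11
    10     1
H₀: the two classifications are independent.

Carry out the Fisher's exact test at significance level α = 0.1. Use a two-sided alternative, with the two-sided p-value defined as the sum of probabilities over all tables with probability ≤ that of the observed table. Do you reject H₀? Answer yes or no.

reject H₀: yes

Margins: r₁=13, r₂=11, c₁=12, c₂=12, n=24
p_obs = C(13,2)·C(11,10)/C(24,12); sum pmf over tables with pmf ≤ p_obs
p-value (two-sided) = 0.00064
At α=0.1: p < α → reject H₀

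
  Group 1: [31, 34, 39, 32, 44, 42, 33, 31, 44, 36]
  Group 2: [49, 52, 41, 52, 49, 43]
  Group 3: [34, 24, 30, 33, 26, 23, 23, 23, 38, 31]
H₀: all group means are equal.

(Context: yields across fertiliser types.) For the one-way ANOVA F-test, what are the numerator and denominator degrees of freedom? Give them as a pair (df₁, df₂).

degrees of freedom = [2, 23]

k = 3 groups, N = 26 total
df = (k−1, N−k) = (3−1, 26−3) = (2, 23)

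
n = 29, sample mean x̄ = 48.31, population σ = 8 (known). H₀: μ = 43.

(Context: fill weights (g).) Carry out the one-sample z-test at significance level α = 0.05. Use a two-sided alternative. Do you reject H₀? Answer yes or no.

SE = σ/√n = 8/√29 = 1.4856
z = (x̄−μ₀)/SE = (48.31−43)/1.4856 = 3.5744
p-value (two-sided) = 0.00035
At α=0.05: p < α → reject H₀

reject H₀: yes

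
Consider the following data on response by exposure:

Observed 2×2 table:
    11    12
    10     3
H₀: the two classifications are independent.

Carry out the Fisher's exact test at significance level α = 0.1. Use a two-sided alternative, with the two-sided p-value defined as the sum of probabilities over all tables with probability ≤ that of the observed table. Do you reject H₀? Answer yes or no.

reject H₀: no

Margins: r₁=23, r₂=13, c₁=21, c₂=15, n=36
p_obs = C(23,11)·C(13,10)/C(36,21); sum pmf over tables with pmf ≤ p_obs
p-value (two-sided) = 0.15896
At α=0.1: p ≥ α → fail to reject H₀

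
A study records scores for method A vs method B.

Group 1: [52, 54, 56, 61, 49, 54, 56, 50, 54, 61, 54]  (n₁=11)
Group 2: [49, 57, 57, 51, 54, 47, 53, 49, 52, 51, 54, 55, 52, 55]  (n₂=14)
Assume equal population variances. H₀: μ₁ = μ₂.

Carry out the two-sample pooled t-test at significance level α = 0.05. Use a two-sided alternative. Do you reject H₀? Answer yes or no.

reject H₀: no

x̄₁=54.636, s₁=3.828, n₁=11
x̄₂=52.571, s₂=3.005, n₂=14
s_p² = [10·3.828² + 13·3.005²]/23 = 11.4771
SE = √(s_p²·(1/11+1/14)) = 1.3650
t = (54.636−52.571)/1.3650 = 1.5128
df = 23
p-value (two-sided) = 0.14395
At α=0.05: p ≥ α → fail to reject H₀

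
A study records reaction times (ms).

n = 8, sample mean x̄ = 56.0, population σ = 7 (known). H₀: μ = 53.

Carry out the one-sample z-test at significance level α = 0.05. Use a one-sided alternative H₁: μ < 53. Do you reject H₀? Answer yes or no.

reject H₀: no

SE = σ/√n = 7/√8 = 2.4749
z = (x̄−μ₀)/SE = (56.0−53)/2.4749 = 1.2122
p-value (one-sided, H₁ less) = 0.88728
At α=0.05: p ≥ α → fail to reject H₀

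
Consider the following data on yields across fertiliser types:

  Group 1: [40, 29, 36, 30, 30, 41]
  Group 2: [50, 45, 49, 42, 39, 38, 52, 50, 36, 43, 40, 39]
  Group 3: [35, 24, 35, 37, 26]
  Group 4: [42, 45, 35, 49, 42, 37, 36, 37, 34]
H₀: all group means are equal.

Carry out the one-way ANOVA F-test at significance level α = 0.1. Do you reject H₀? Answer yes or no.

reject H₀: yes

Group means [34.33, 43.58, 31.40, 39.67], grand mean 38.844
SSB = Σnᵢ(x̄ᵢ−x̄)² = 674.769; SSW = ΣΣ(x−x̄ᵢ)² = 825.450
MSB = 674.769/3 = 224.9229; MSW = 825.450/28 = 29.4804
F = MSB/MSW = 7.6296
df = (3, 28)
p-value (upper-tail) = 0.00070
At α=0.1: p < α → reject H₀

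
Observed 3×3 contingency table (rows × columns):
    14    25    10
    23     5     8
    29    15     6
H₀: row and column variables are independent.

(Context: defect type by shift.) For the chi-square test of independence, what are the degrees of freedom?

degrees of freedom = 4

df = (r−1)(c−1) = (3−1)·(3−1) = 4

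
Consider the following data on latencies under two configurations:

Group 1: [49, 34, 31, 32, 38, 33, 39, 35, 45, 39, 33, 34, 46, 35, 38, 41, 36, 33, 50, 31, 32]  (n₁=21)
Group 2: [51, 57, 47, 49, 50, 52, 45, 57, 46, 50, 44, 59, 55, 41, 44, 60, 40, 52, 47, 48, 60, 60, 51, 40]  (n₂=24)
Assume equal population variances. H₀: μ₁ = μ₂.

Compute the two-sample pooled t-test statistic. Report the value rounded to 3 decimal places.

x̄₁=37.333, s₁=5.825, n₁=21
x̄₂=50.208, s₂=6.359, n₂=24
s_p² = [20·5.825² + 23·6.359²]/43 = 37.4099
SE = √(s_p²·(1/21+1/24)) = 1.8276
t = (37.333−50.208)/1.8276 = -7.0447
df = 43

test statistic = -7.045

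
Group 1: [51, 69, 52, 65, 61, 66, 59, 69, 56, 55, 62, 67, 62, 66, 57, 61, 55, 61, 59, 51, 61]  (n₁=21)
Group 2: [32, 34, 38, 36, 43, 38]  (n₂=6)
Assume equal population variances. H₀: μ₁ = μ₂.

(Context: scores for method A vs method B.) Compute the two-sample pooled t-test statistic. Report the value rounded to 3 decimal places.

x̄₁=60.238, s₁=5.576, n₁=21
x̄₂=36.833, s₂=3.817, n₂=6
s_p² = [20·5.576² + 5·3.817²]/25 = 27.7857
SE = √(s_p²·(1/21+1/6)) = 2.4401
t = (60.238−36.833)/2.4401 = 9.5917
df = 25

test statistic = 9.592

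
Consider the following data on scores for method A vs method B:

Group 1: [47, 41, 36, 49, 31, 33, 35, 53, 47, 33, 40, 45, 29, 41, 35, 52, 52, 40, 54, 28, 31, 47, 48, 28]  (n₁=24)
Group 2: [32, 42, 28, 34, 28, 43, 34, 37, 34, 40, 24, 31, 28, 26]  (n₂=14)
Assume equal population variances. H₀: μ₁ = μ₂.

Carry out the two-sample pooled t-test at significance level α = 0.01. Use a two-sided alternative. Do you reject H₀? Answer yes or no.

reject H₀: yes

x̄₁=40.625, s₁=8.591, n₁=24
x̄₂=32.929, s₂=5.942, n₂=14
s_p² = [23·8.591² + 13·5.942²]/36 = 59.9043
SE = √(s_p²·(1/24+1/14)) = 2.6029
t = (40.625−32.929)/2.6029 = 2.9569
df = 36
p-value (two-sided) = 0.00546
At α=0.01: p < α → reject H₀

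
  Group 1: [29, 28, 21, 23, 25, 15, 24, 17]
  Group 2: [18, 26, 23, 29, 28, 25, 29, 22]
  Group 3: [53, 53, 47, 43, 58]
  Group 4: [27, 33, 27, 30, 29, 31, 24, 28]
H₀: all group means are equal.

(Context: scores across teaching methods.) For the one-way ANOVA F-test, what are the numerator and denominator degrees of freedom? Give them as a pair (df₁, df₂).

degrees of freedom = [3, 25]

k = 4 groups, N = 29 total
df = (k−1, N−k) = (4−1, 29−4) = (3, 25)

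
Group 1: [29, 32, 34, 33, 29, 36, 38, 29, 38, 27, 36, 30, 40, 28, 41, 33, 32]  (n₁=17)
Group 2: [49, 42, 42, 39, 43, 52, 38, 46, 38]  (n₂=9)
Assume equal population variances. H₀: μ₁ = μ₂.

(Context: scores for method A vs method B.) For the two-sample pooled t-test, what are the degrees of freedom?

degrees of freedom = 24

df = n₁ + n₂ − 2 = 17 + 9 − 2 = 24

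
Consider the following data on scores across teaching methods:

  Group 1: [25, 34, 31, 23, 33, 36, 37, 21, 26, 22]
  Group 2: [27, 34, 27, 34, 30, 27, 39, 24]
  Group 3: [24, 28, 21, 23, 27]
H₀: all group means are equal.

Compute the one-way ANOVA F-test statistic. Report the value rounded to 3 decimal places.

test statistic = 1.873

Group means [28.80, 30.25, 24.60], grand mean 28.391
SSB = Σnᵢ(x̄ᵢ−x̄)² = 101.178; SSW = ΣΣ(x−x̄ᵢ)² = 540.300
MSB = 101.178/2 = 50.5891; MSW = 540.300/20 = 27.0150
F = MSB/MSW = 1.8726
df = (2, 20)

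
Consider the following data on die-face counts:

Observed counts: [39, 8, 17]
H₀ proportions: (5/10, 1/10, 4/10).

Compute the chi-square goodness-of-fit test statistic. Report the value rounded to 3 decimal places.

test statistic = 4.820

n = 64; E_i = n·p_i = [32.00, 6.40, 25.60]
χ² = (39−32.00)²/32.00 + (8−6.40)²/6.40 + (17−25.60)²/25.60 = 4.8203
df = 2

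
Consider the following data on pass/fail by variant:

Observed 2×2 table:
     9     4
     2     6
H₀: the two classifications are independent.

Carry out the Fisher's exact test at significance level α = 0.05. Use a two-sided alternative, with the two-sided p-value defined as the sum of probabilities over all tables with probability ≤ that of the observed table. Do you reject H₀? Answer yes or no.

reject H₀: no

Margins: r₁=13, r₂=8, c₁=11, c₂=10, n=21
p_obs = C(13,9)·C(8,2)/C(21,11); sum pmf over tables with pmf ≤ p_obs
p-value (two-sided) = 0.08050
At α=0.05: p ≥ α → fail to reject H₀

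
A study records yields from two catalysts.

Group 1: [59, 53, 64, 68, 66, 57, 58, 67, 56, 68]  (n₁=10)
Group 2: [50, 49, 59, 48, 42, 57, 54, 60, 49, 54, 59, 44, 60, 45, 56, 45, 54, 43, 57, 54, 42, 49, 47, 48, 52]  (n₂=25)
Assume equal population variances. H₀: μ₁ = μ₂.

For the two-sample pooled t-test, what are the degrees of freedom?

df = n₁ + n₂ − 2 = 10 + 25 − 2 = 33

degrees of freedom = 33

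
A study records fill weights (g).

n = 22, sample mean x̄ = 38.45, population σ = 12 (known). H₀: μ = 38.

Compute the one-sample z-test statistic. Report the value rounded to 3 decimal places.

SE = σ/√n = 12/√22 = 2.5584
z = (x̄−μ₀)/SE = (38.45−38)/2.5584 = 0.1759

test statistic = 0.176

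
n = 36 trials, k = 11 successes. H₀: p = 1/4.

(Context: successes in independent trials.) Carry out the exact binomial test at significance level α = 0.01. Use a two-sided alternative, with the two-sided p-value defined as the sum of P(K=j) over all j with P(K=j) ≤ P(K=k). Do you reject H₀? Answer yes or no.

reject H₀: no

Exact binomial: n=36, k=11, p₀=1/4=0.2500
P(X=j) = C(n,j)·p₀^j·(1−p₀)^(n−j); p = Σ P(X=j) over j with P(X=j) ≤ P(X=11)
p-value (two-sided) = 0.44325
At α=0.01: p ≥ α → fail to reject H₀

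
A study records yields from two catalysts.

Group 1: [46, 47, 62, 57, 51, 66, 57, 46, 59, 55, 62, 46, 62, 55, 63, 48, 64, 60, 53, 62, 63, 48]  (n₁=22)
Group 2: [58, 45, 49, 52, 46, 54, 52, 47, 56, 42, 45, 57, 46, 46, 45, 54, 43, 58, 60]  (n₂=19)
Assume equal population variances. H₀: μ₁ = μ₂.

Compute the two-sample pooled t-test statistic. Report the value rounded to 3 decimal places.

test statistic = 2.882

x̄₁=56.000, s₁=6.824, n₁=22
x̄₂=50.263, s₂=5.762, n₂=19
s_p² = [21·6.824² + 18·5.762²]/39 = 40.4022
SE = √(s_p²·(1/22+1/19)) = 1.9907
t = (56.000−50.263)/1.9907 = 2.8818
df = 39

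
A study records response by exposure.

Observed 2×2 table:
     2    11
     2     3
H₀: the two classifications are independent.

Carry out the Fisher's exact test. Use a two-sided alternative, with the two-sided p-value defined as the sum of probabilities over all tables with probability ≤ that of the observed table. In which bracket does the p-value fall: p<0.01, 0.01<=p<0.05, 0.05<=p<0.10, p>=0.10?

p-value bracket: p>=0.10

Margins: r₁=13, r₂=5, c₁=4, c₂=14, n=18
p_obs = C(13,2)·C(5,2)/C(18,4); sum pmf over tables with pmf ≤ p_obs
p-value (two-sided) = 0.53268
→ bracket: p>=0.10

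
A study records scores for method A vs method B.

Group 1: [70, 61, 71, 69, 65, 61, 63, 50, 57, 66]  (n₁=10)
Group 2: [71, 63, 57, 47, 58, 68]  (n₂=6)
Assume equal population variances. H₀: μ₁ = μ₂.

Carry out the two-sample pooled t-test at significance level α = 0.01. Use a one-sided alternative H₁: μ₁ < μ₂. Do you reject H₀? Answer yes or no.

x̄₁=63.300, s₁=6.447, n₁=10
x̄₂=60.667, s₂=8.641, n₂=6
s_p² = [9·6.447² + 5·8.641²]/14 = 53.3881
SE = √(s_p²·(1/10+1/6)) = 3.7732
t = (63.300−60.667)/3.7732 = 0.6979
df = 14
p-value (one-sided, H₁ less) = 0.75167
At α=0.01: p ≥ α → fail to reject H₀

reject H₀: no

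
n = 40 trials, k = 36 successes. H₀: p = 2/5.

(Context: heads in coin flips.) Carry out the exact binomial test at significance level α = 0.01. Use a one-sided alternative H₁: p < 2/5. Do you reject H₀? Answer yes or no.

reject H₀: no

Exact binomial: n=40, k=36, p₀=2/5=0.4000
P(X≤36) from Σ C(n,i)·p₀^i·(1−p₀)^(n−i)
p-value (one-sided, H₁ less) = 1.00000
At α=0.01: p ≥ α → fail to reject H₀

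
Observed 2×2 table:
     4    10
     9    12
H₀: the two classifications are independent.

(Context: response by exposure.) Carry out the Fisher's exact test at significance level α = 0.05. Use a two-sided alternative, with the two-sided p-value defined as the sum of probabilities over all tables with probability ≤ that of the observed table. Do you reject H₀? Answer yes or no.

reject H₀: no

Margins: r₁=14, r₂=21, c₁=13, c₂=22, n=35
p_obs = C(14,4)·C(21,9)/C(35,13); sum pmf over tables with pmf ≤ p_obs
p-value (two-sided) = 0.48753
At α=0.05: p ≥ α → fail to reject H₀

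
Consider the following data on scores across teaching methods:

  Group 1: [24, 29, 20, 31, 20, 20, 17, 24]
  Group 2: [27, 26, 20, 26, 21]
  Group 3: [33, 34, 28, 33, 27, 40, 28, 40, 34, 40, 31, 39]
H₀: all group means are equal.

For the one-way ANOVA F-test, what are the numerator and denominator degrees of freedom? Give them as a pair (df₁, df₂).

degrees of freedom = [2, 22]

k = 3 groups, N = 25 total
df = (k−1, N−k) = (3−1, 25−3) = (2, 22)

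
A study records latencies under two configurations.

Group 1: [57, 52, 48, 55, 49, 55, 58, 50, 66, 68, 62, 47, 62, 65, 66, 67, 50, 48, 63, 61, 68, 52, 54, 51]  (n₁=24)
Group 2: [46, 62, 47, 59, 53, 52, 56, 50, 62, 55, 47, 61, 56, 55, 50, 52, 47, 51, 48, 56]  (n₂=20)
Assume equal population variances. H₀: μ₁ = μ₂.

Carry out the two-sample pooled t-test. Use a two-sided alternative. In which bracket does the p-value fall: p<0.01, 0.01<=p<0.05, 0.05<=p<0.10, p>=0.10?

x̄₁=57.250, s₁=7.213, n₁=24
x̄₂=53.250, s₂=5.139, n₂=20
s_p² = [23·7.213² + 19·5.139²]/42 = 40.4345
SE = √(s_p²·(1/24+1/20)) = 1.9252
t = (57.250−53.250)/1.9252 = 2.0777
df = 42
p-value (two-sided) = 0.04389
→ bracket: 0.01<=p<0.05

p-value bracket: 0.01<=p<0.05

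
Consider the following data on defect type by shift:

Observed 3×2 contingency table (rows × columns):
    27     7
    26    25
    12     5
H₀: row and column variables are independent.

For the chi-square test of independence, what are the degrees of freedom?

df = (r−1)(c−1) = (3−1)·(2−1) = 2

degrees of freedom = 2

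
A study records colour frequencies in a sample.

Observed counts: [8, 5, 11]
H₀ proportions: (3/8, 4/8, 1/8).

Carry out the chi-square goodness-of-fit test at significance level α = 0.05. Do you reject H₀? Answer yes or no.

n = 24; E_i = n·p_i = [9.00, 12.00, 3.00]
χ² = (8−9.00)²/9.00 + (5−12.00)²/12.00 + (11−3.00)²/3.00 = 25.5278
df = 2
p-value (upper-tail) = 0.00000
At α=0.05: p < α → reject H₀

reject H₀: yes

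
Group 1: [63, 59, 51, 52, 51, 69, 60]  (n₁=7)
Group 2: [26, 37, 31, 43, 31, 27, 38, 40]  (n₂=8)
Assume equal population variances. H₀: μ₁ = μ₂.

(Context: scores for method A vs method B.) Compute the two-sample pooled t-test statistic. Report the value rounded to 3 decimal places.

test statistic = 7.001

x̄₁=57.857, s₁=6.890, n₁=7
x̄₂=34.125, s₂=6.244, n₂=8
s_p² = [6·6.890² + 7·6.244²]/13 = 42.9025
SE = √(s_p²·(1/7+1/8)) = 3.3899
t = (57.857−34.125)/3.3899 = 7.0007
df = 13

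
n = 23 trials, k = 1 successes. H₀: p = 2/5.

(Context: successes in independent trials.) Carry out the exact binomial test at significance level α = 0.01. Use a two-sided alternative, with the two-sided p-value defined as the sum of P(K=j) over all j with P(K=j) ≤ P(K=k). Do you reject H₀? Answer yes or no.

reject H₀: yes

Exact binomial: n=23, k=1, p₀=2/5=0.4000
P(X=j) = C(n,j)·p₀^j·(1−p₀)^(n−j); p = Σ P(X=j) over j with P(X=j) ≤ P(X=1)
p-value (two-sided) = 0.00017
At α=0.01: p < α → reject H₀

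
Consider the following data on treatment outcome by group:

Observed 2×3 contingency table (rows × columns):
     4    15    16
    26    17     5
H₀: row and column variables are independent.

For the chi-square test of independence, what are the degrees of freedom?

degrees of freedom = 2

df = (r−1)(c−1) = (2−1)·(3−1) = 2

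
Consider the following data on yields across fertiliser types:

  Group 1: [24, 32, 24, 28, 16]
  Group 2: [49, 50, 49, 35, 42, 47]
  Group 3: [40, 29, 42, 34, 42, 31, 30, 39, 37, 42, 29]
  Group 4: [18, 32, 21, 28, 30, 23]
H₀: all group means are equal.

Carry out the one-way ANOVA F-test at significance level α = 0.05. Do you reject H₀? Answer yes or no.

Group means [24.80, 45.33, 35.91, 25.33], grand mean 33.679
SSB = Σnᵢ(x̄ᵢ−x̄)² = 1681.731; SSW = ΣΣ(x−x̄ᵢ)² = 758.376
MSB = 1681.731/3 = 560.5771; MSW = 758.376/24 = 31.5990
F = MSB/MSW = 17.7403
df = (3, 24)
p-value (upper-tail) = 0.00000
At α=0.05: p < α → reject H₀

reject H₀: yes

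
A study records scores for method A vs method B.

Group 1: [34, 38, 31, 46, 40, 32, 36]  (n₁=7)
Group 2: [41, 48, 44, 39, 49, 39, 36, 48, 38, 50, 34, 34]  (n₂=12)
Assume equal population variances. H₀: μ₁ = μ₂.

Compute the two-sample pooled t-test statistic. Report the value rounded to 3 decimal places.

x̄₁=36.714, s₁=5.187, n₁=7
x̄₂=41.667, s₂=5.929, n₂=12
s_p² = [6·5.187² + 11·5.929²]/17 = 32.2409
SE = √(s_p²·(1/7+1/12)) = 2.7005
t = (36.714−41.667)/2.7005 = -1.8339
df = 17

test statistic = -1.834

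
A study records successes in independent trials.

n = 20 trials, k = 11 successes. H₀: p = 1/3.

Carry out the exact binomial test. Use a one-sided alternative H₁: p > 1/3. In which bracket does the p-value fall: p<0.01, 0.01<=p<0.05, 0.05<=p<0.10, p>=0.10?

p-value bracket: 0.01<=p<0.05

Exact binomial: n=20, k=11, p₀=1/3=0.3333
P(X≥11) from Σ C(n,i)·p₀^i·(1−p₀)^(n−i)
p-value (one-sided, H₁ greater) = 0.03764
→ bracket: 0.01<=p<0.05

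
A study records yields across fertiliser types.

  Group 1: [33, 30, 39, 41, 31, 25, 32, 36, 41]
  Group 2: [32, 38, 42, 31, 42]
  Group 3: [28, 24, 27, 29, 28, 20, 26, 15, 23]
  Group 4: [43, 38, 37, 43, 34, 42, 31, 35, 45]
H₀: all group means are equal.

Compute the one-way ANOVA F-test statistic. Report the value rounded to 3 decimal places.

test statistic = 13.837

Group means [34.22, 37.00, 24.44, 38.67], grand mean 33.156
SSB = Σnᵢ(x̄ᵢ−x̄)² = 1040.441; SSW = ΣΣ(x−x̄ᵢ)² = 701.778
MSB = 1040.441/3 = 346.8137; MSW = 701.778/28 = 25.0635
F = MSB/MSW = 13.8374
df = (3, 28)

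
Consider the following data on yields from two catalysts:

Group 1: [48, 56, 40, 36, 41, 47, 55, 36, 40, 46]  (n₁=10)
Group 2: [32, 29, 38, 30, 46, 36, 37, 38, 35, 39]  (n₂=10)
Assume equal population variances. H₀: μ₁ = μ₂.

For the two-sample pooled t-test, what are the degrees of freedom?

degrees of freedom = 18

df = n₁ + n₂ − 2 = 10 + 10 − 2 = 18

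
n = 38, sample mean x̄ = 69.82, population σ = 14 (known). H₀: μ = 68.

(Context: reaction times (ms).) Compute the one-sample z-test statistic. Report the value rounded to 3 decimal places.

test statistic = 0.801

SE = σ/√n = 14/√38 = 2.2711
z = (x̄−μ₀)/SE = (69.82−68)/2.2711 = 0.8014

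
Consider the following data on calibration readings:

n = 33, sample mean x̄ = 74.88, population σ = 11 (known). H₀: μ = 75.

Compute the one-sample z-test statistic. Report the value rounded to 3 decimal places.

test statistic = -0.063

SE = σ/√n = 11/√33 = 1.9149
z = (x̄−μ₀)/SE = (74.88−75)/1.9149 = -0.0627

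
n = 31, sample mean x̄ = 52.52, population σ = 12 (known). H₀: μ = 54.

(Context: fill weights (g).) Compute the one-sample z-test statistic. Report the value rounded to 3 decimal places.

test statistic = -0.687

SE = σ/√n = 12/√31 = 2.1553
z = (x̄−μ₀)/SE = (52.52−54)/2.1553 = -0.6867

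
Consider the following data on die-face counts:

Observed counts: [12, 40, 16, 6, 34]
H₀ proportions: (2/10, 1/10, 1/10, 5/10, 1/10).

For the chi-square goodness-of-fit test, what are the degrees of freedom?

df = k − 1 = 5 − 1 = 4

degrees of freedom = 4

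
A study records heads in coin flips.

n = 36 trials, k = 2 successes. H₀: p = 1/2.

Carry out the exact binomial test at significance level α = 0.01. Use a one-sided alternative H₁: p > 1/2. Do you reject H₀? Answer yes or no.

reject H₀: no

Exact binomial: n=36, k=2, p₀=1/2=0.5000
P(X≥2) from Σ C(n,i)·p₀^i·(1−p₀)^(n−i)
p-value (one-sided, H₁ greater) = 1.00000
At α=0.01: p ≥ α → fail to reject H₀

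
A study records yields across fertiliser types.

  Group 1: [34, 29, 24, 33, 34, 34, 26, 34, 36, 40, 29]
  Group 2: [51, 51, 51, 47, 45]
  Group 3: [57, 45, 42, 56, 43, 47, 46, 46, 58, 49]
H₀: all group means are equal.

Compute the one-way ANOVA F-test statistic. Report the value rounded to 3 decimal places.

Group means [32.09, 49.00, 48.90], grand mean 41.808
SSB = Σnᵢ(x̄ᵢ−x̄)² = 1800.229; SSW = ΣΣ(x−x̄ᵢ)² = 563.809
MSB = 1800.229/2 = 900.1147; MSW = 563.809/23 = 24.5134
F = MSB/MSW = 36.7192
df = (2, 23)

test statistic = 36.719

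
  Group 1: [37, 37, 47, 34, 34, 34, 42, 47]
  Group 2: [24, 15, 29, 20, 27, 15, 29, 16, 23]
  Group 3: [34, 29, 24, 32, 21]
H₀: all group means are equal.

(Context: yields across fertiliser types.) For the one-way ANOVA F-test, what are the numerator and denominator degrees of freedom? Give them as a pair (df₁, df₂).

degrees of freedom = [2, 19]

k = 3 groups, N = 22 total
df = (k−1, N−k) = (3−1, 22−3) = (2, 19)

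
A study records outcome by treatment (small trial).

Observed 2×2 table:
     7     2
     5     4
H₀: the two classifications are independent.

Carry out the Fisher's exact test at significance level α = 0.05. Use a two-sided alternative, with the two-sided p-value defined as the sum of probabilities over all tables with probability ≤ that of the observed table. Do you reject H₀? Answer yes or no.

Margins: r₁=9, r₂=9, c₁=12, c₂=6, n=18
p_obs = C(9,7)·C(9,5)/C(18,12); sum pmf over tables with pmf ≤ p_obs
p-value (two-sided) = 0.61991
At α=0.05: p ≥ α → fail to reject H₀

reject H₀: no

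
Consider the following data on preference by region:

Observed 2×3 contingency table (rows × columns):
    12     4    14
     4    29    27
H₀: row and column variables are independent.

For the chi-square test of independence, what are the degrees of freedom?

degrees of freedom = 2

df = (r−1)(c−1) = (2−1)·(3−1) = 2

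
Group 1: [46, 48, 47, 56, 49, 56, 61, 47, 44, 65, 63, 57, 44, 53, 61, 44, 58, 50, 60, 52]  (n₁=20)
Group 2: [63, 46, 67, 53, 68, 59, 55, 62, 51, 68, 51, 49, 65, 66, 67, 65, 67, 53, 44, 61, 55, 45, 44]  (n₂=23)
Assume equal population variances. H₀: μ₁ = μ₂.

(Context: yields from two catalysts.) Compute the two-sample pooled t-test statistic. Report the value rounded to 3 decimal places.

x̄₁=53.050, s₁=6.863, n₁=20
x̄₂=57.565, s₂=8.538, n₂=23
s_p² = [19·6.863² + 22·8.538²]/41 = 60.9415
SE = √(s_p²·(1/20+1/23)) = 2.3868
t = (53.050−57.565)/2.3868 = -1.8918
df = 41

test statistic = -1.892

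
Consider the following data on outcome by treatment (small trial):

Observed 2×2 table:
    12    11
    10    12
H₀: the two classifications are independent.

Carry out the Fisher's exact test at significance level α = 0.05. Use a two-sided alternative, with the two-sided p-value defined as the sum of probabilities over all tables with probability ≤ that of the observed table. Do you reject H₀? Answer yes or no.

Margins: r₁=23, r₂=22, c₁=22, c₂=23, n=45
p_obs = C(23,12)·C(22,10)/C(45,22); sum pmf over tables with pmf ≤ p_obs
p-value (two-sided) = 0.76831
At α=0.05: p ≥ α → fail to reject H₀

reject H₀: no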